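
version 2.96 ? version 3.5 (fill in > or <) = <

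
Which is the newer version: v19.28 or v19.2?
v19.28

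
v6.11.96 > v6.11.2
True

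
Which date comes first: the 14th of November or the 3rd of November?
the 3rd of November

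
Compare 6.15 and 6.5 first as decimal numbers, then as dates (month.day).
As decimals: 6.15 < 6.5. As dates: 6/15 is later than 6/5 (day 15 > day 5).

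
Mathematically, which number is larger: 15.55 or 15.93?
15.93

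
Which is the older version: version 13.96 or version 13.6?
version 13.6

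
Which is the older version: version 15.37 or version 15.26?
version 15.26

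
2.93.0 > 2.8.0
True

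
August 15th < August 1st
False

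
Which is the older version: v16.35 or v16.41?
v16.35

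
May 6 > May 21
False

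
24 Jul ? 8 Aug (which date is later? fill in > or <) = <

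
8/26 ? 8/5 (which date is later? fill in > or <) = >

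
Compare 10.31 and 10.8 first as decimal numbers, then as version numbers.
As decimals: 10.31 < 10.8. As versions: v10.31 > v10.8 (minor version 31 > 8).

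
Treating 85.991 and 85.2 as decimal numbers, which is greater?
85.991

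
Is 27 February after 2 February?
Yes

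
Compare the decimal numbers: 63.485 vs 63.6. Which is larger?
63.6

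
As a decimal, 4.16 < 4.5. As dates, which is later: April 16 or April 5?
April 16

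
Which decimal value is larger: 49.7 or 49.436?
49.7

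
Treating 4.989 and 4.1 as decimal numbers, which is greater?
4.989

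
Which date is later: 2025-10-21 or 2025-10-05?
2025-10-21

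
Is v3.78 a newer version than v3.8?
Yes. Version numbers are compared segment by segment as integers, not as decimals: minor version 78 > 8, so v3.78 > v3.8 (even though the decimal 3.78 < 3.8).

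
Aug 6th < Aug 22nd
True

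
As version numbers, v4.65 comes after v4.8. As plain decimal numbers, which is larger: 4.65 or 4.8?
4.8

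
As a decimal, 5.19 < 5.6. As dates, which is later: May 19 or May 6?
May 19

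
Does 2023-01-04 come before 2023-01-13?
Yes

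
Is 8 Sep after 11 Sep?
No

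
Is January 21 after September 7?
No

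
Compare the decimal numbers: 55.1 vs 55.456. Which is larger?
55.456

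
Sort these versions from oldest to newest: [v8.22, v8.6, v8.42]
[v8.6, v8.22, v8.42]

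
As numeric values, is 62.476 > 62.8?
False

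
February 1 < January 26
False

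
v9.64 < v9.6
False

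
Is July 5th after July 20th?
No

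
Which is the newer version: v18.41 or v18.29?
v18.41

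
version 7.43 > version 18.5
False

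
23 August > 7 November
False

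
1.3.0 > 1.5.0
False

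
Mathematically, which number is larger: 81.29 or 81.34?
81.34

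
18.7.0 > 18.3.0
True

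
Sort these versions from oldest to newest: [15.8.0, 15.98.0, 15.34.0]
[15.8.0, 15.34.0, 15.98.0]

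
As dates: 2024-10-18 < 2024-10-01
False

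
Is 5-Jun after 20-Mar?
Yes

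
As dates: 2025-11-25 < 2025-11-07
False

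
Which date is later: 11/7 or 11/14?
11/14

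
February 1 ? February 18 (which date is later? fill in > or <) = <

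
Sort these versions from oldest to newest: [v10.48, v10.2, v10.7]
[v10.2, v10.7, v10.48]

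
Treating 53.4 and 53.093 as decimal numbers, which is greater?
53.4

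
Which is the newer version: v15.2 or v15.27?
v15.27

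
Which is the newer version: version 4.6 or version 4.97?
version 4.97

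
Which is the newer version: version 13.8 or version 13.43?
version 13.43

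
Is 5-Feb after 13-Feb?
No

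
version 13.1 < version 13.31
True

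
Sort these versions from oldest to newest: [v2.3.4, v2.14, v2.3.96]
[v2.3.4, v2.3.96, v2.14]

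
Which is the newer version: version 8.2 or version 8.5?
version 8.5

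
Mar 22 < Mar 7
False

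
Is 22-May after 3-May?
Yes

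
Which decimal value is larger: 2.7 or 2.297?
2.7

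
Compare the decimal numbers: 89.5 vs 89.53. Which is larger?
89.53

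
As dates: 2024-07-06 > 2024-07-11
False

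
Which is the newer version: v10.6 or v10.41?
v10.41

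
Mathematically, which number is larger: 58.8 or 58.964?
58.964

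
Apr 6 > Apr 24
False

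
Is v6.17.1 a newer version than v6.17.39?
No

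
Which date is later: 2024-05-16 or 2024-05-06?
2024-05-16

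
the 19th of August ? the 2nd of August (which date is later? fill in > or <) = >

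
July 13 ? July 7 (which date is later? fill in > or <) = >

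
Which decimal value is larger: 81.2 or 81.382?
81.382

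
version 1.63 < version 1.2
False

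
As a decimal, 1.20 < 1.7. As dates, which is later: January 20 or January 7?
January 20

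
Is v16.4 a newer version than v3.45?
Yes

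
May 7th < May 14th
True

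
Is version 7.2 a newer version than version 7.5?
No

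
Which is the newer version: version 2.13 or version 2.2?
version 2.13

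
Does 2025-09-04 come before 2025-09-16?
Yes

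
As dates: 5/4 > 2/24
True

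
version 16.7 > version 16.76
False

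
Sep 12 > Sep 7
True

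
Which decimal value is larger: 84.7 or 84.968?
84.968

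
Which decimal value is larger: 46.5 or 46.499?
46.5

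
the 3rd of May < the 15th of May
True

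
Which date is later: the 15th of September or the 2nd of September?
the 15th of September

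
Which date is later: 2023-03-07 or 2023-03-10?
2023-03-10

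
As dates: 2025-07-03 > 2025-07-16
False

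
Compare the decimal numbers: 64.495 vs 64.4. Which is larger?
64.495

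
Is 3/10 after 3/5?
Yes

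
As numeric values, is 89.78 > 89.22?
True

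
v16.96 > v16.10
True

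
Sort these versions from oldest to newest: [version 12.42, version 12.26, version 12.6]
[version 12.6, version 12.26, version 12.42]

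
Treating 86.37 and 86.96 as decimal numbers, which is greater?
86.96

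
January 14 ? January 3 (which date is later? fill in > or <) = >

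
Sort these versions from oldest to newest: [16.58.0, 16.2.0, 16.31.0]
[16.2.0, 16.31.0, 16.58.0]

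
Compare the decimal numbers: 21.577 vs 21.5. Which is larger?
21.577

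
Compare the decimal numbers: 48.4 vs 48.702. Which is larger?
48.702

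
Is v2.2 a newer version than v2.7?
No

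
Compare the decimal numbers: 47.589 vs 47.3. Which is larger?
47.589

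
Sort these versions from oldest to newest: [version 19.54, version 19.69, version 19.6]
[version 19.6, version 19.54, version 19.69]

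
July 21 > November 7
False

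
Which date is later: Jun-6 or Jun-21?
Jun-21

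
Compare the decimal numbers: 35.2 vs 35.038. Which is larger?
35.2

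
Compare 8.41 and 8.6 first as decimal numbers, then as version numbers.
As decimals: 8.41 < 8.6. As versions: v8.41 > v8.6 (minor version 41 > 6).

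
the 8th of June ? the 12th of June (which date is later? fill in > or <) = <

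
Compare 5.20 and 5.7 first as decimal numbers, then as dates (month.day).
As decimals: 5.20 < 5.7. As dates: 5/20 is later than 5/7 (day 20 > day 7).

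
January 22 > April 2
False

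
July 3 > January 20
True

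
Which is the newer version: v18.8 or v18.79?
v18.79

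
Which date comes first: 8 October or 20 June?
20 June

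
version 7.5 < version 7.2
False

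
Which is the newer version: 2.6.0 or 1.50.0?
2.6.0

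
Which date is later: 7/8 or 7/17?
7/17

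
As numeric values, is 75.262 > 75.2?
True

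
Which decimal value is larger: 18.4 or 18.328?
18.4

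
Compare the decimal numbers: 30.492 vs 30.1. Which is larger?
30.492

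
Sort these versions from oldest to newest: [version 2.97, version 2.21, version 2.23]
[version 2.21, version 2.23, version 2.97]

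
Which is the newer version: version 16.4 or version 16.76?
version 16.76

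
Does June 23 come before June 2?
No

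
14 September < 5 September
False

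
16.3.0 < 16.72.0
True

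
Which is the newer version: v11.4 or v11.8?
v11.8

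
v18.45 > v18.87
False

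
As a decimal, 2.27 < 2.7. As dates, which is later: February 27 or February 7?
February 27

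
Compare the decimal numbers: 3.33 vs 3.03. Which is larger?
3.33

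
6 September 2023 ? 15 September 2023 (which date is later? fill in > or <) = <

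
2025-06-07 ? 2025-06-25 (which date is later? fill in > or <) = <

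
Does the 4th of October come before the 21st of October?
Yes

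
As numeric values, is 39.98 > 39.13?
True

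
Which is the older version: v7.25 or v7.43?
v7.25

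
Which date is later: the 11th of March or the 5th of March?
the 11th of March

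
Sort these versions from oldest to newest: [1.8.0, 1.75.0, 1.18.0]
[1.8.0, 1.18.0, 1.75.0]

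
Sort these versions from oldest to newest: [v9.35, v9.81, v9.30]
[v9.30, v9.35, v9.81]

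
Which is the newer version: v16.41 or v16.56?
v16.56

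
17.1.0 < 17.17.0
True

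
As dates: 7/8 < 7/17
True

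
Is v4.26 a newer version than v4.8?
Yes. Version numbers are compared segment by segment as integers, not as decimals: minor version 26 > 8, so v4.26 > v4.8 (even though the decimal 4.26 < 4.8).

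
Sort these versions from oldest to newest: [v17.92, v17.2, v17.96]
[v17.2, v17.92, v17.96]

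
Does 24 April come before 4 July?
Yes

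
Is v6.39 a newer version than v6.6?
Yes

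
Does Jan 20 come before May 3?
Yes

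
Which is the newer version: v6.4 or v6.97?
v6.97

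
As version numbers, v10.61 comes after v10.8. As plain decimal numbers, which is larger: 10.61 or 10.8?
10.8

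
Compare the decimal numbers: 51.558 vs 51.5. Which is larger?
51.558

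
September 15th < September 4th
False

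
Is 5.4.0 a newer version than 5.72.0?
No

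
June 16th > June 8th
True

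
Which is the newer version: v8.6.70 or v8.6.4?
v8.6.70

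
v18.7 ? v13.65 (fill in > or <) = >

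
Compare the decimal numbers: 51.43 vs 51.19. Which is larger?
51.43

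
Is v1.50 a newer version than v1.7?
Yes. Version numbers are compared segment by segment as integers, not as decimals: minor version 50 > 7, so v1.50 > v1.7 (even though the decimal 1.50 < 1.7).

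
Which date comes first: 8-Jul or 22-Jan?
22-Jan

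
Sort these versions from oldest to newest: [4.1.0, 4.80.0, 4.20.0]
[4.1.0, 4.20.0, 4.80.0]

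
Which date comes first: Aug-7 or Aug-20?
Aug-7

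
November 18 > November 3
True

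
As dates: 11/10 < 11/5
False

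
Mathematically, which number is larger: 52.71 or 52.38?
52.71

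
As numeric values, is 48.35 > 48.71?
False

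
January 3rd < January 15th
True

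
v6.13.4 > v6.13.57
False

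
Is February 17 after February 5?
Yes. Day 17 comes after day 5 in February — this is a date comparison, not a decimal one (the decimal 2.17 would be smaller than 2.5).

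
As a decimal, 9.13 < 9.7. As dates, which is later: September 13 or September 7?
September 13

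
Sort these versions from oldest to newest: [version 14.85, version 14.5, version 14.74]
[version 14.5, version 14.74, version 14.85]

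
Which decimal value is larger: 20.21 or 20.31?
20.31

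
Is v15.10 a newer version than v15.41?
No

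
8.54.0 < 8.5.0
False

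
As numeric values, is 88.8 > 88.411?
True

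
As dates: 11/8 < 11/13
True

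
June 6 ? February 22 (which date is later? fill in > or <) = >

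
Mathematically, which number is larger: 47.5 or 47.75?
47.75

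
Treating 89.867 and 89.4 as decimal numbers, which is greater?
89.867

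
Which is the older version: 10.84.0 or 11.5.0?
10.84.0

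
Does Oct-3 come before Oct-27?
Yes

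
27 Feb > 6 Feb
True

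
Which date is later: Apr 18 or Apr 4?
Apr 18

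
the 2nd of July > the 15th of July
False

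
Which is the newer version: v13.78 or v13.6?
v13.78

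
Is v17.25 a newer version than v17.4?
Yes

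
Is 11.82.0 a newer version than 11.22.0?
Yes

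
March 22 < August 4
True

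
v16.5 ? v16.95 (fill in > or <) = <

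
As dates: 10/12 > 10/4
True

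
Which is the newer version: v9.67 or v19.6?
v19.6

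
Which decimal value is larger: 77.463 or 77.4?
77.463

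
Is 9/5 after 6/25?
Yes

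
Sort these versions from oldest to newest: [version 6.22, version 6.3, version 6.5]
[version 6.3, version 6.5, version 6.22]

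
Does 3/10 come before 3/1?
No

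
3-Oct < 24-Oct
True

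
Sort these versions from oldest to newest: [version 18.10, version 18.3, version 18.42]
[version 18.3, version 18.10, version 18.42]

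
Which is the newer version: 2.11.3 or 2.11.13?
2.11.13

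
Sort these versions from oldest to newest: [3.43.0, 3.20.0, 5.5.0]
[3.20.0, 3.43.0, 5.5.0]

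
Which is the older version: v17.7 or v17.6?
v17.6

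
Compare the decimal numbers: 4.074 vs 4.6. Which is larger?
4.6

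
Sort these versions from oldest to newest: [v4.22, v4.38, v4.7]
[v4.7, v4.22, v4.38]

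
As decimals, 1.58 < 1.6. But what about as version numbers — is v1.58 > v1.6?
True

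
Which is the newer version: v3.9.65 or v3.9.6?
v3.9.65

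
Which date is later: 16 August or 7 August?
16 August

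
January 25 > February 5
False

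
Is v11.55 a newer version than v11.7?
Yes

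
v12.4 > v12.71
False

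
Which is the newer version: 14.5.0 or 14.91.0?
14.91.0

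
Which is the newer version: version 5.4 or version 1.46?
version 5.4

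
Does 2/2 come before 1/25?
No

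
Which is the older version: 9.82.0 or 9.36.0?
9.36.0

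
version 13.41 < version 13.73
True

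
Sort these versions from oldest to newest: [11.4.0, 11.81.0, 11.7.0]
[11.4.0, 11.7.0, 11.81.0]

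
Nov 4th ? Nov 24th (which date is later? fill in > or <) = <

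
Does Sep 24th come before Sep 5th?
No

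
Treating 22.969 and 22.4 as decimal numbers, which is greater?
22.969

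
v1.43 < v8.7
True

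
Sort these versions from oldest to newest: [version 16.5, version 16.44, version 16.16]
[version 16.5, version 16.16, version 16.44]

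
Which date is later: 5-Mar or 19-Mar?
19-Mar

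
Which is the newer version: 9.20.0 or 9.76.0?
9.76.0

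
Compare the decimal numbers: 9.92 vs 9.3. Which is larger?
9.92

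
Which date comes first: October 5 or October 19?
October 5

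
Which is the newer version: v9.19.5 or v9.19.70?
v9.19.70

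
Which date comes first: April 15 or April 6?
April 6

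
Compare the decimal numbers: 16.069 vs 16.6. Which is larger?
16.6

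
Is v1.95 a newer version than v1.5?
Yes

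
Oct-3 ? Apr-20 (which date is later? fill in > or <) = >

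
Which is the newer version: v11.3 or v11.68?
v11.68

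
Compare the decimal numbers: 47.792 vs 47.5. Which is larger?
47.792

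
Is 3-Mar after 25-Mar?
No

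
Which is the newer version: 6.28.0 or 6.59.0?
6.59.0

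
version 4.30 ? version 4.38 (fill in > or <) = <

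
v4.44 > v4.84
False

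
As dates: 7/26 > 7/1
True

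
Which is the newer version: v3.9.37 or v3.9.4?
v3.9.37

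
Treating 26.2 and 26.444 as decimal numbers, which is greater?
26.444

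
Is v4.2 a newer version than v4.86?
No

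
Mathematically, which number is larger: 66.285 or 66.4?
66.4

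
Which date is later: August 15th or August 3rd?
August 15th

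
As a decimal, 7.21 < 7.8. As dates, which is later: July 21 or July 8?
July 21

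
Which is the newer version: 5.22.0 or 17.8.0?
17.8.0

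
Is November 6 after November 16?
No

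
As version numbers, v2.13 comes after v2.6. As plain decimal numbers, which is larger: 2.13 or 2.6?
2.6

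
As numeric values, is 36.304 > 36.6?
False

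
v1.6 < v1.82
True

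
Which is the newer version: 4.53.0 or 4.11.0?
4.53.0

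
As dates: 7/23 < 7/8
False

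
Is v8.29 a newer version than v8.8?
Yes. Version numbers are compared segment by segment as integers, not as decimals: minor version 29 > 8, so v8.29 > v8.8 (even though the decimal 8.29 < 8.8).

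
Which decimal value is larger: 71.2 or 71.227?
71.227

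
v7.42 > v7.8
True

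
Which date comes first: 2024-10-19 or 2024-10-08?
2024-10-08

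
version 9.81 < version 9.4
False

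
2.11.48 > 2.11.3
True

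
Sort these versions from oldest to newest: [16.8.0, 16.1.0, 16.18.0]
[16.1.0, 16.8.0, 16.18.0]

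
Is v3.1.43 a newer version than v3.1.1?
Yes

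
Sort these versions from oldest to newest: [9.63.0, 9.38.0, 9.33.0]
[9.33.0, 9.38.0, 9.63.0]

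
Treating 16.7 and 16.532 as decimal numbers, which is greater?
16.7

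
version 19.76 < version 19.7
False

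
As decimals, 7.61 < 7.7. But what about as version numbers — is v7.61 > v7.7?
True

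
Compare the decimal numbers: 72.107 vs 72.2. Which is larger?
72.2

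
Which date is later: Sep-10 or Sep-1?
Sep-10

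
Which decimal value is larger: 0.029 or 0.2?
0.2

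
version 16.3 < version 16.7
True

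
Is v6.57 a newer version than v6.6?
Yes. Version numbers are compared segment by segment as integers, not as decimals: minor version 57 > 6, so v6.57 > v6.6 (even though the decimal 6.57 < 6.6).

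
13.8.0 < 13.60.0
True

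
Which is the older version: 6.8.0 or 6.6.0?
6.6.0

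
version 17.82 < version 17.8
False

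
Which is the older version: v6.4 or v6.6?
v6.4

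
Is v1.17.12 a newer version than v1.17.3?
Yes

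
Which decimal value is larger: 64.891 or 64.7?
64.891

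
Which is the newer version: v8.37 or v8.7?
v8.37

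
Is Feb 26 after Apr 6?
No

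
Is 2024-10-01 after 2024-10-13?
No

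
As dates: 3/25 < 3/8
False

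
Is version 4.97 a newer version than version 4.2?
Yes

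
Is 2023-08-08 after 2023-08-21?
No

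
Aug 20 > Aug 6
True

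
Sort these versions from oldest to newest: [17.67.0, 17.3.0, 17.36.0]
[17.3.0, 17.36.0, 17.67.0]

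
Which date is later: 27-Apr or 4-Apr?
27-Apr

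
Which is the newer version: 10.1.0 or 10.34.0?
10.34.0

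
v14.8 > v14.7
True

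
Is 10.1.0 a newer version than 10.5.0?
No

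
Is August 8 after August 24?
No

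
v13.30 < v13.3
False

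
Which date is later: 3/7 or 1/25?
3/7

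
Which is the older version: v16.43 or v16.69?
v16.43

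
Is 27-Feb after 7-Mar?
No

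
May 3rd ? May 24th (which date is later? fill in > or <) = <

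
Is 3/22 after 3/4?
Yes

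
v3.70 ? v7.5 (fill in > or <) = <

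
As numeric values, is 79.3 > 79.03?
True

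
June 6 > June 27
False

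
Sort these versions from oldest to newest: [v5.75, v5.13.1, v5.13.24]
[v5.13.1, v5.13.24, v5.75]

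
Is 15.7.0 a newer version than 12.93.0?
Yes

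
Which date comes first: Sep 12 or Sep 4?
Sep 4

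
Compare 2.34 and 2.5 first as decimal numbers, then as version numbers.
As decimals: 2.34 < 2.5. As versions: v2.34 > v2.5 (minor version 34 > 5).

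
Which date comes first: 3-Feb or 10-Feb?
3-Feb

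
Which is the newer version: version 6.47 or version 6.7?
version 6.47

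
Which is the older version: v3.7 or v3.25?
v3.7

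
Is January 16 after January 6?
Yes. Day 16 comes after day 6 in January — this is a date comparison, not a decimal one (the decimal 1.16 would be smaller than 1.6).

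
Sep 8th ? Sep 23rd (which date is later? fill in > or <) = <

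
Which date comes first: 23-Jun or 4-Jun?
4-Jun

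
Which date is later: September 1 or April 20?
September 1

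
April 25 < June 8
True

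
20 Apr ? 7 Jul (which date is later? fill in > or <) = <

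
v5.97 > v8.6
False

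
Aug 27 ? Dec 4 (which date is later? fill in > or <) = <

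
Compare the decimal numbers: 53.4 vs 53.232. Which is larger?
53.4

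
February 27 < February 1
False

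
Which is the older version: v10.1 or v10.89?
v10.1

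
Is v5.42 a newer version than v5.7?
Yes. Version numbers are compared segment by segment as integers, not as decimals: minor version 42 > 7, so v5.42 > v5.7 (even though the decimal 5.42 < 5.7).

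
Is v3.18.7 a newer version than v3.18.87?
No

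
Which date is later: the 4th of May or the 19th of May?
the 19th of May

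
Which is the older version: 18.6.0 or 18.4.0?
18.4.0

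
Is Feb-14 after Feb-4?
Yes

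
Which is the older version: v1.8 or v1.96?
v1.8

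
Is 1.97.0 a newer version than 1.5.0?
Yes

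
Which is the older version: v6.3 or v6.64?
v6.3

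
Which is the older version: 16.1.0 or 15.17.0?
15.17.0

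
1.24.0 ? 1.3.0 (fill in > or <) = >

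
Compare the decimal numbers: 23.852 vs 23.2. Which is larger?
23.852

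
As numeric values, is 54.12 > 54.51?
False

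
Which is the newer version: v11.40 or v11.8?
v11.40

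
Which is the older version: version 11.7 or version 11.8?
version 11.7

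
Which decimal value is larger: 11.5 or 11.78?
11.78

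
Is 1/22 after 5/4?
No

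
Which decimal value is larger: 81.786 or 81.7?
81.786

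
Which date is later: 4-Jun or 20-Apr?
4-Jun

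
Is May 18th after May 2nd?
Yes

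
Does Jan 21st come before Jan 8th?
No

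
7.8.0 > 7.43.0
False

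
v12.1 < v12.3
True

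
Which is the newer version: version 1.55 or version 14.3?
version 14.3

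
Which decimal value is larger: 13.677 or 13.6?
13.677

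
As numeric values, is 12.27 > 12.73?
False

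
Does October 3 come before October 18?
Yes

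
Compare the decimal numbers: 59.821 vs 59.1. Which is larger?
59.821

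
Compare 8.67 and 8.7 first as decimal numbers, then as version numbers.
As decimals: 8.67 < 8.7. As versions: v8.67 > v8.7 (minor version 67 > 7).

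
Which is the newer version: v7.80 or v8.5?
v8.5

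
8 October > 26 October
False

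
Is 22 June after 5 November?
No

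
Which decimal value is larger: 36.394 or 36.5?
36.5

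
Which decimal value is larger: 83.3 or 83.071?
83.3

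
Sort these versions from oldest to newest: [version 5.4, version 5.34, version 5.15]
[version 5.4, version 5.15, version 5.34]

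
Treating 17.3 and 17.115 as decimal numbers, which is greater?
17.3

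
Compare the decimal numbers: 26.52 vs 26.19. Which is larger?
26.52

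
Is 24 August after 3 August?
Yes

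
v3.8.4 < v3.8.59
True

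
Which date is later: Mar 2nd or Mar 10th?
Mar 10th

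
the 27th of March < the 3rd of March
False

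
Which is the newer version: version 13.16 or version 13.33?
version 13.33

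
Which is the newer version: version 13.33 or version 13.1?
version 13.33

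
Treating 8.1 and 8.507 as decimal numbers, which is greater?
8.507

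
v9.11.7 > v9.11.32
False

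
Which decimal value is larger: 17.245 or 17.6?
17.6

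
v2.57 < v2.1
False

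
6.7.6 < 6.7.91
True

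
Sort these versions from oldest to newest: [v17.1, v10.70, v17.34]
[v10.70, v17.1, v17.34]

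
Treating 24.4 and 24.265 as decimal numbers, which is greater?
24.4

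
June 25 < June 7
False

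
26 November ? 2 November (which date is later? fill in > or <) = >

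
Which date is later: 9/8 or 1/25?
9/8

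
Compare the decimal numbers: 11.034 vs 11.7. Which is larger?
11.7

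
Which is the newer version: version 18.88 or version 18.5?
version 18.88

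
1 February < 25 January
False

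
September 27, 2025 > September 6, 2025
True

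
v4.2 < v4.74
True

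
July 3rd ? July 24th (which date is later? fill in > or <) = <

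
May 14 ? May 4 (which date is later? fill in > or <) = >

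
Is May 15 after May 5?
Yes. Day 15 comes after day 5 in May — this is a date comparison, not a decimal one (the decimal 5.15 would be smaller than 5.5).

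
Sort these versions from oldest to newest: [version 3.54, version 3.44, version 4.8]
[version 3.44, version 3.54, version 4.8]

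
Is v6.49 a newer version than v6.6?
Yes. Version numbers are compared segment by segment as integers, not as decimals: minor version 49 > 6, so v6.49 > v6.6 (even though the decimal 6.49 < 6.6).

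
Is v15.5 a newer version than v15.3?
Yes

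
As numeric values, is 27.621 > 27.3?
True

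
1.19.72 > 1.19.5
True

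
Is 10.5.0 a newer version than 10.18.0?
No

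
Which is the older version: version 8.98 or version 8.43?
version 8.43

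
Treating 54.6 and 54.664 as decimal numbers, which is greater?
54.664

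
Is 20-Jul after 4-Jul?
Yes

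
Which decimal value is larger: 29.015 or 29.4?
29.4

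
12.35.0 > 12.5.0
True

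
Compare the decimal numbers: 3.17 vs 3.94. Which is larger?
3.94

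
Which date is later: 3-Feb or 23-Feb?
23-Feb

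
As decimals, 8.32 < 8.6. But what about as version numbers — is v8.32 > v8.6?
True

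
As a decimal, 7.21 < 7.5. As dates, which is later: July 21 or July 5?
July 21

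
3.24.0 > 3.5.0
True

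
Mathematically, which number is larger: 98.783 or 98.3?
98.783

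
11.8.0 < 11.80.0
True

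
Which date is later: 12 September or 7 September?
12 September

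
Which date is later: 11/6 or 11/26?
11/26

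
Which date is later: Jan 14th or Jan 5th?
Jan 14th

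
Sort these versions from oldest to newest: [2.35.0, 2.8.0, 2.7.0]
[2.7.0, 2.8.0, 2.35.0]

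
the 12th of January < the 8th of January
False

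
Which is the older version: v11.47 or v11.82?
v11.47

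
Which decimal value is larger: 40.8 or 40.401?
40.8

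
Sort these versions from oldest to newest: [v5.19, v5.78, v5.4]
[v5.4, v5.19, v5.78]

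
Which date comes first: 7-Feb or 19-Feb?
7-Feb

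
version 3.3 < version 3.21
True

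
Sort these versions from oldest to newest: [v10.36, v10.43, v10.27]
[v10.27, v10.36, v10.43]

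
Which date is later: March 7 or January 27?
March 7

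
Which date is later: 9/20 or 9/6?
9/20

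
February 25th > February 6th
True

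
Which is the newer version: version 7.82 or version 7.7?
version 7.82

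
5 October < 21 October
True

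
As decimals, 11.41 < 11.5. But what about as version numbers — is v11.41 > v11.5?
True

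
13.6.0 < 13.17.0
True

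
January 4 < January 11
True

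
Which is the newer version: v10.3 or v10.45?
v10.45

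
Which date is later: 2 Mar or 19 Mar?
19 Mar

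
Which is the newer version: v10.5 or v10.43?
v10.43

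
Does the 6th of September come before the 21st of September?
Yes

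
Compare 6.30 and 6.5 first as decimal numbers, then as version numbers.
As decimals: 6.30 < 6.5. As versions: v6.30 > v6.5 (minor version 30 > 5).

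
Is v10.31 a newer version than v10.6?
Yes. Version numbers are compared segment by segment as integers, not as decimals: minor version 31 > 6, so v10.31 > v10.6 (even though the decimal 10.31 < 10.6).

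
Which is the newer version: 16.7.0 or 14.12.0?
16.7.0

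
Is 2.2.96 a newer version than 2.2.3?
Yes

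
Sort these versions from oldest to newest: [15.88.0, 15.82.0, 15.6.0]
[15.6.0, 15.82.0, 15.88.0]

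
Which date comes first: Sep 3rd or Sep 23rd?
Sep 3rd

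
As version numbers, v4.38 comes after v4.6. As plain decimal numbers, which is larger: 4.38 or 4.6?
4.6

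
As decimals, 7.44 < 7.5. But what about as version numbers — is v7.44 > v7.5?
True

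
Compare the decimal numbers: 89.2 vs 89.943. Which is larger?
89.943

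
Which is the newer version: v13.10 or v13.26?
v13.26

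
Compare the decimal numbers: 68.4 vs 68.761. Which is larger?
68.761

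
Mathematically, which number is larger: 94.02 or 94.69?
94.69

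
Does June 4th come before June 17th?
Yes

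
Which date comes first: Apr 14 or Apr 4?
Apr 4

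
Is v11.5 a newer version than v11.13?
No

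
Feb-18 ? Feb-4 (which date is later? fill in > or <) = >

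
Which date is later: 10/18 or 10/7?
10/18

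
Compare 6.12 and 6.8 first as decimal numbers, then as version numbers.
As decimals: 6.12 < 6.8. As versions: v6.12 > v6.8 (minor version 12 > 8).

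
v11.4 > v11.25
False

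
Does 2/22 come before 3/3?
Yes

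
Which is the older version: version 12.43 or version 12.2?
version 12.2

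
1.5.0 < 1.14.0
True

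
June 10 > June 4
True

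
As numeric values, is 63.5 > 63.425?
True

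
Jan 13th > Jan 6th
True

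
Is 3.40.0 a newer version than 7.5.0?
No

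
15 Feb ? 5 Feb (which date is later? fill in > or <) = >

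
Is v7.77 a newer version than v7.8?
Yes. Version numbers are compared segment by segment as integers, not as decimals: minor version 77 > 8, so v7.77 > v7.8 (even though the decimal 7.77 < 7.8).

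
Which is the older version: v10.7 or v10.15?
v10.7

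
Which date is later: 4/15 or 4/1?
4/15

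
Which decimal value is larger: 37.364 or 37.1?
37.364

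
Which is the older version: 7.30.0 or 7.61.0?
7.30.0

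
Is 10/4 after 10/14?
No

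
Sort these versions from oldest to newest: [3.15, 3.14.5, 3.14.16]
[3.14.5, 3.14.16, 3.15]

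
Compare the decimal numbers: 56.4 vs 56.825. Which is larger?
56.825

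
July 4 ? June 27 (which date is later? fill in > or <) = >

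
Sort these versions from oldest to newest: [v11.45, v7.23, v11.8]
[v7.23, v11.8, v11.45]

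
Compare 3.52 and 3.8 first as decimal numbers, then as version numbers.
As decimals: 3.52 < 3.8. As versions: v3.52 > v3.8 (minor version 52 > 8).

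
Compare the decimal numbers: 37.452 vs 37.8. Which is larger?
37.8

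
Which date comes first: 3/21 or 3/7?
3/7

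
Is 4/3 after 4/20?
No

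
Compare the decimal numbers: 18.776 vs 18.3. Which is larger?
18.776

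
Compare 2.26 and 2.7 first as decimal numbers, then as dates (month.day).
As decimals: 2.26 < 2.7. As dates: 2/26 is later than 2/7 (day 26 > day 7).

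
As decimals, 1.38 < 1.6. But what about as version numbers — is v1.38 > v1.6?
True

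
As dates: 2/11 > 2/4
True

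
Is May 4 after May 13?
No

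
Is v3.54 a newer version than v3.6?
Yes. Version numbers are compared segment by segment as integers, not as decimals: minor version 54 > 6, so v3.54 > v3.6 (even though the decimal 3.54 < 3.6).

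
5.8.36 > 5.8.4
True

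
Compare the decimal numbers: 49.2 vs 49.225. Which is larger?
49.225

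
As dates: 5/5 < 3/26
False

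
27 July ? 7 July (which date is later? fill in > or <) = >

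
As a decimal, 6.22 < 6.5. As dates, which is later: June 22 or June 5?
June 22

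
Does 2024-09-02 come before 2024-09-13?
Yes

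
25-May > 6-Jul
False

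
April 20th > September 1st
False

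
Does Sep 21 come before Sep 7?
No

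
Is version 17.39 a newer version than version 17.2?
Yes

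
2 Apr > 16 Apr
False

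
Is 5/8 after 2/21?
Yes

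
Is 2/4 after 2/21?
No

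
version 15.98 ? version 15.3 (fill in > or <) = >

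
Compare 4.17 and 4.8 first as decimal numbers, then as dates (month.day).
As decimals: 4.17 < 4.8. As dates: 4/17 is later than 4/8 (day 17 > day 8).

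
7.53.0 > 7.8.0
True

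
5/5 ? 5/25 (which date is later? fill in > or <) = <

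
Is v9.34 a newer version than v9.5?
Yes. Version numbers are compared segment by segment as integers, not as decimals: minor version 34 > 5, so v9.34 > v9.5 (even though the decimal 9.34 < 9.5).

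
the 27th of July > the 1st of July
True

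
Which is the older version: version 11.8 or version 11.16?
version 11.8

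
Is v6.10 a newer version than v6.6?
Yes. Version numbers are compared segment by segment as integers, not as decimals: minor version 10 > 6, so v6.10 > v6.6 (even though the decimal 6.10 < 6.6).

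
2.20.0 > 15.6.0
False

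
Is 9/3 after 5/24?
Yes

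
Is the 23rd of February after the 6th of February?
Yes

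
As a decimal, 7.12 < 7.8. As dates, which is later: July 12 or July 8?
July 12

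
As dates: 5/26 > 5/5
True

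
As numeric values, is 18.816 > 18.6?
True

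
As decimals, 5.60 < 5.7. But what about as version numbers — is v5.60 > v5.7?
True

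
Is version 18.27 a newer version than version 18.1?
Yes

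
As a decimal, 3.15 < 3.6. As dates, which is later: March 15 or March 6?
March 15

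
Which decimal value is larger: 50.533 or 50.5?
50.533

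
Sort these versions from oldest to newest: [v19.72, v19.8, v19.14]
[v19.8, v19.14, v19.72]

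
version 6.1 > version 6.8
False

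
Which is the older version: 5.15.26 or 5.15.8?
5.15.8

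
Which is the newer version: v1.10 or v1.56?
v1.56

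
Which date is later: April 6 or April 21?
April 21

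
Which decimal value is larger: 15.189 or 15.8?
15.8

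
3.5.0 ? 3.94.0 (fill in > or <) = <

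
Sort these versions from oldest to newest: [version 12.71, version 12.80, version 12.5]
[version 12.5, version 12.71, version 12.80]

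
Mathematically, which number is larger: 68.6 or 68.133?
68.6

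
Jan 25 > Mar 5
False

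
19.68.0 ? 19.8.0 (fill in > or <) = >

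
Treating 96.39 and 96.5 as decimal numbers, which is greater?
96.5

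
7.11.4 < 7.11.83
True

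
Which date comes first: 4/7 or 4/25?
4/7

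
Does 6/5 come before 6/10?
Yes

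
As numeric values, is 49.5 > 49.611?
False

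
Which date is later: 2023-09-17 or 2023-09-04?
2023-09-17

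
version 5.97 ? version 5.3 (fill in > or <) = >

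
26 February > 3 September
False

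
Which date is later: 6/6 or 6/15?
6/15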